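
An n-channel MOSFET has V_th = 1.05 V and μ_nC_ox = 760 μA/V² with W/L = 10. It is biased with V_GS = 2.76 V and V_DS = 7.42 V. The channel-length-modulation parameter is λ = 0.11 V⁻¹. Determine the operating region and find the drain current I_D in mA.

k_n = μ_nC_ox · (W/L) = 7.6 mA/V².
V_ov = V_GS − V_th = 2.76 − 1.05 = 1.71 V.
Since V_DS = 7.42 V ≥ V_ov = 1.71 V, the device is in saturation.
I_D = ½ k_n V_ov² (1 + λ V_DS) = 0.5 × 7.6 × 1.71² × (1 + 0.11 × 7.42) = 20.2 mA.

Saturation; I_D = 20.2 mA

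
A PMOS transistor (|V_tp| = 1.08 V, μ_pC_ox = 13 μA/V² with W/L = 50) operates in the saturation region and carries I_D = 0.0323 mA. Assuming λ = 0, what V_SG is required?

k_p = μ_pC_ox · (W/L) = 0.65 mA/V².
In saturation I_D = ½ k_p (V_SG − |V_tp|)², so V_SG − |V_tp| = √(2 I_D / k_p) = √(2 × 0.0323 / 0.65) = 0.315 V.
V_SG = 1.08 + 0.315 = 1.4 V.

V_SG = 1.40 V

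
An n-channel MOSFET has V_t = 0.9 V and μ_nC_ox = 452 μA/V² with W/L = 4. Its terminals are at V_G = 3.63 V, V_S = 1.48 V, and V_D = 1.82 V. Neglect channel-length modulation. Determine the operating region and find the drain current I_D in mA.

V_GS = V_G − V_S = 3.63 − 1.48 = 2.15 V; V_DS = V_D − V_S = 1.82 − 1.48 = 0.34 V.
k_n = μ_nC_ox · (W/L) = 1.808 mA/V².
V_ov = V_GS − V_t = 2.15 − 0.9 = 1.25 V.
Since V_DS = 0.34 V < V_ov = 1.25 V, the device is in the triode region.
I_D = k_n [V_ov · V_DS − ½ V_DS²] = 1.808 × [1.25 × 0.34 − 0.5 × 0.34²] = 0.664 mA.

Triode; I_D = 0.664 mA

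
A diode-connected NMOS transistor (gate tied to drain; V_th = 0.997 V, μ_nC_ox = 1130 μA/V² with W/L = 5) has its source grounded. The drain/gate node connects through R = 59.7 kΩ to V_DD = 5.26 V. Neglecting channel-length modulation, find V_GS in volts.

V_GS = 1.15 V

With gate tied to drain, V_GS = V_DS ≥ V_GS − V_th, so the device is in saturation.
k_n = μ_nC_ox · (W/L) = 5.65 mA/V².
KCL at the drain: ½ k_n (V_GS − V_th)² = (V_DD − V_GS)/R.
Let x = V_GS − 0.997. Then 169 x² + x − 4.263 = 0, giving x = 0.156 V (positive root), so V_GS = 1.15 V.
I_D = (V_DD − V_GS)/R = (5.26 − 1.15) / 59.7 = 0.0688 mA.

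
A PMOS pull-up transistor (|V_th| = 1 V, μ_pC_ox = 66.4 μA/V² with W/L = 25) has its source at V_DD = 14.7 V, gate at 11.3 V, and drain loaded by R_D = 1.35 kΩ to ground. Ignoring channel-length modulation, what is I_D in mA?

V_SG = V_DD − V_G = 14.7 − 11.3 = 3.4 V, so V_ov = 3.4 − 1 = 2.4 V.
k_p = μ_pC_ox · (W/L) = 1.66 mA/V².
Assume saturation: I_D = ½ k_p V_ov² = 0.5 × 1.66 × 2.4² = 4.78 mA, giving V_SD = V_DD − I_D R_D = 14.7 − 4.78 × 1.35 = 8.25 V.
V_SD = 8.25 V ≥ V_ov = 2.4 V, confirming saturation.

I_D = 4.78 mA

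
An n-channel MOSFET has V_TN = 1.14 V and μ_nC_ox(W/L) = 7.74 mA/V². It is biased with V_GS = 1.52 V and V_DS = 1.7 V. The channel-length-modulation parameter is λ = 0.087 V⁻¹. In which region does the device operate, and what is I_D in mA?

Saturation; I_D = 0.641 mA

V_ov = V_GS − V_TN = 1.52 − 1.14 = 0.38 V.
Since V_DS = 1.7 V ≥ V_ov = 0.38 V, the device is in saturation.
I_D = ½ k_n V_ov² (1 + λ V_DS) = 0.5 × 7.74 × 0.38² × (1 + 0.087 × 1.7) = 0.641 mA.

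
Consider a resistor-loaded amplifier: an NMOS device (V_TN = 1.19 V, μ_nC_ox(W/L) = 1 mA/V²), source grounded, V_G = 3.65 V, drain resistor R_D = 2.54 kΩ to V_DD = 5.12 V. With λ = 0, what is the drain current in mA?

V_GS = V_G = 3.65 V, so V_ov = 3.65 − 1.19 = 2.46 V.
Assume saturation: I_D = ½ k_n V_ov² = 0.5 × 1 × 2.46² = 3.03 mA, giving V_DS = V_DD − I_D R_D = 5.12 − 3.03 × 2.54 = -2.57 V.
But -2.57 V < V_ov = 2.46 V, so the device is actually in triode.
In triode I_D = k_n[V_ov V_DS − ½ V_DS²] and I_D = (V_DD − V_DS)/R_D. Equating: 1.27 V_DS² − 7.248 V_DS + 5.12 = 0, giving V_DS = 0.826 V (the root below V_ov).
I_D = (5.12 − 0.826) / 2.54 = 1.69 mA.

I_D = 1.69 mA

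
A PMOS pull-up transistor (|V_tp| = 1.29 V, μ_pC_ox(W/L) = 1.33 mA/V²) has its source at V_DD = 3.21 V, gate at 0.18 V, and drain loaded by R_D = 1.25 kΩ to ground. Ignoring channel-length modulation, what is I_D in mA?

V_SG = V_DD − V_G = 3.21 − 0.18 = 3.03 V, so V_ov = 3.03 − 1.29 = 1.74 V.
Assume saturation: I_D = ½ k_p V_ov² = 0.5 × 1.33 × 1.74² = 2.01 mA, giving V_SD = V_DD − I_D R_D = 3.21 − 2.01 × 1.25 = 0.693 V.
But 0.693 V < V_ov = 1.74 V, so the device is actually in triode.
In triode I_D = k_p[V_ov V_SD − ½ V_SD²] and I_D = (V_DD − V_SD)/R_D. Equating: 0.831 V_SD² − 3.893 V_SD + 3.21 = 0, giving V_SD = 1.07 V (the root below V_ov).
I_D = (3.21 − 1.07) / 1.25 = 1.71 mA.

I_D = 1.71 mA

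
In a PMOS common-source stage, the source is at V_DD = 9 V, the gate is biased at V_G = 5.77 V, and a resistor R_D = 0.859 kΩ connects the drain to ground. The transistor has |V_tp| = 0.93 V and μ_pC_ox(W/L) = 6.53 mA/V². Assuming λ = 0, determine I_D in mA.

V_SG = V_DD − V_G = 9 − 5.77 = 3.23 V, so V_ov = 3.23 − 0.93 = 2.3 V.
Assume saturation: I_D = ½ k_p V_ov² = 0.5 × 6.53 × 2.3² = 17.3 mA, giving V_SD = V_DD − I_D R_D = 9 − 17.3 × 0.859 = -5.84 V.
But -5.84 V < V_ov = 2.3 V, so the device is actually in triode.
In triode I_D = k_p[V_ov V_SD − ½ V_SD²] and I_D = (V_DD − V_SD)/R_D. Equating: 2.8 V_SD² − 13.9 V_SD + 9 = 0, giving V_SD = 0.766 V (the root below V_ov).
I_D = (9 − 0.766) / 0.859 = 9.59 mA.

I_D = 9.59 mA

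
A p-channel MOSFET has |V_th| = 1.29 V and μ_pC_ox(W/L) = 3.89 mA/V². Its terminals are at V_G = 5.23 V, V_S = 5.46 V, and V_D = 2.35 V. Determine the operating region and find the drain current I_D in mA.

V_SG = V_S − V_G = 5.46 − 5.23 = 0.23 V; V_SD = V_S − V_D = 5.46 − 2.35 = 3.11 V.
V_SG = 0.23 V < |V_th| = 1.29 V, so the transistor is in cutoff.

Cutoff; I_D = 0 mA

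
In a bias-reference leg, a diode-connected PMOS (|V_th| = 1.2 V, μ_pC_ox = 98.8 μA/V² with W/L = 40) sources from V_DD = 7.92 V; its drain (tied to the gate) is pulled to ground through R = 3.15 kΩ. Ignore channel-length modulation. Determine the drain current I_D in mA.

With gate tied to drain, V_SG = V_SD ≥ V_SG − |V_th|, so the device is in saturation.
k_p = μ_pC_ox · (W/L) = 3.952 mA/V².
KCL at the drain: ½ k_p (V_SG − |V_th|)² = (V_DD − V_SG)/R.
Let x = V_SG − 1.2. Then 6.22 x² + x − 6.72 = 0, giving x = 0.962 V (positive root), so V_SG = 2.16 V.
I_D = (V_DD − V_SG)/R = (7.92 − 2.16) / 3.15 = 1.83 mA.

I_D = 1.83 mA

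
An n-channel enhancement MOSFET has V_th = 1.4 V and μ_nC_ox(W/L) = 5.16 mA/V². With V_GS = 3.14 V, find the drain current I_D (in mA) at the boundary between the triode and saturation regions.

I_D = 7.81 mA

At the boundary V_DS = V_ov = V_GS − V_th = 3.14 − 1.4 = 1.74 V.
I_D = ½ k_n V_ov² = 0.5 × 5.16 × 1.74² = 7.81 mA.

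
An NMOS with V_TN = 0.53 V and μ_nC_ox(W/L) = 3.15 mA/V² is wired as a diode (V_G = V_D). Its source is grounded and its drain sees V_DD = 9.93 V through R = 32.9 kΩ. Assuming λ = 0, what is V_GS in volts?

With gate tied to drain, V_GS = V_DS ≥ V_GS − V_TN, so the device is in saturation.
KCL at the drain: ½ k_n (V_GS − V_TN)² = (V_DD − V_GS)/R.
Let x = V_GS − 0.53. Then 51.8 x² + x − 9.4 = 0, giving x = 0.416 V (positive root), so V_GS = 0.946 V.
I_D = (V_DD − V_GS)/R = (9.93 − 0.946) / 32.9 = 0.273 mA.

V_GS = 0.946 V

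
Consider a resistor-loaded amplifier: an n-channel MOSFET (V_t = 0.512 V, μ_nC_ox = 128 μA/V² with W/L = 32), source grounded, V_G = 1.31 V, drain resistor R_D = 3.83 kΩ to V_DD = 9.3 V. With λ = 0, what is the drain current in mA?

I_D = 1.30 mA

V_GS = V_G = 1.31 V, so V_ov = 1.31 − 0.512 = 0.798 V.
k_n = μ_nC_ox · (W/L) = 4.096 mA/V².
Assume saturation: I_D = ½ k_n V_ov² = 0.5 × 4.096 × 0.798² = 1.3 mA, giving V_DS = V_DD − I_D R_D = 9.3 − 1.3 × 3.83 = 4.31 V.
V_DS = 4.31 V ≥ V_ov = 0.798 V, confirming saturation.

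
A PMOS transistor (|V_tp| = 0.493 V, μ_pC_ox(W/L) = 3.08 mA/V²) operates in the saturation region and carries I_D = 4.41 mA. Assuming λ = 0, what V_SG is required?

In saturation I_D = ½ k_p (V_SG − |V_tp|)², so V_SG − |V_tp| = √(2 I_D / k_p) = √(2 × 4.41 / 3.08) = 1.69 V.
V_SG = 0.493 + 1.69 = 2.19 V.

V_SG = 2.19 V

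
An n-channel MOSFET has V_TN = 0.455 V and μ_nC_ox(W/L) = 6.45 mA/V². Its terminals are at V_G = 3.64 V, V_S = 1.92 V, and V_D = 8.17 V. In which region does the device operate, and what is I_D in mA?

V_GS = V_G − V_S = 3.64 − 1.92 = 1.72 V; V_DS = V_D − V_S = 8.17 − 1.92 = 6.25 V.
V_ov = V_GS − V_TN = 1.72 − 0.455 = 1.27 V.
Since V_DS = 6.25 V ≥ V_ov = 1.27 V, the device is in saturation.
I_D = ½ k_n V_ov² = 0.5 × 6.45 × 1.27² = 5.16 mA.

Saturation; I_D = 5.16 mA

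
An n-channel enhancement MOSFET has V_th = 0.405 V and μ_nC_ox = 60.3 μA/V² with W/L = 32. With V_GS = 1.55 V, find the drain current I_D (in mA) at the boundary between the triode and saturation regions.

At the boundary V_DS = V_ov = V_GS − V_th = 1.55 − 0.405 = 1.15 V.
k_n = μ_nC_ox · (W/L) = 1.93 mA/V².
I_D = ½ k_n V_ov² = 0.5 × 1.93 × 1.15² = 1.26 mA.

I_D = 1.26 mA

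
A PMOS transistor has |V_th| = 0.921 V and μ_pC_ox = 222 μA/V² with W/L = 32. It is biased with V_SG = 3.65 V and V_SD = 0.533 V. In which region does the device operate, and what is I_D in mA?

Triode; I_D = 9.32 mA

k_p = μ_pC_ox · (W/L) = 7.104 mA/V².
V_ov = V_SG − |V_th| = 3.65 − 0.921 = 2.73 V.
Since V_SD = 0.533 V < V_ov = 2.73 V, the device is in the triode region.
I_D = k_p [V_ov · V_SD − ½ V_SD²] = 7.104 × [2.73 × 0.533 − 0.5 × 0.533²] = 9.32 mA.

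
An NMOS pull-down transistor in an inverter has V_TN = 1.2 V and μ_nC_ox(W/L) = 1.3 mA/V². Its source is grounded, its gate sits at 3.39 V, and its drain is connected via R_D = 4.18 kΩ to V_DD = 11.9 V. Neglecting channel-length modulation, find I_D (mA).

V_GS = V_G = 3.39 V, so V_ov = 3.39 − 1.2 = 2.19 V.
Assume saturation: I_D = ½ k_n V_ov² = 0.5 × 1.3 × 2.19² = 3.12 mA, giving V_DS = V_DD − I_D R_D = 11.9 − 3.12 × 4.18 = -1.13 V.
But -1.13 V < V_ov = 2.19 V, so the device is actually in triode.
In triode I_D = k_n[V_ov V_DS − ½ V_DS²] and I_D = (V_DD − V_DS)/R_D. Equating: 2.72 V_DS² − 12.9 V_DS + 11.9 = 0, giving V_DS = 1.25 V (the root below V_ov).
I_D = (11.9 − 1.25) / 4.18 = 2.55 mA.

I_D = 2.55 mA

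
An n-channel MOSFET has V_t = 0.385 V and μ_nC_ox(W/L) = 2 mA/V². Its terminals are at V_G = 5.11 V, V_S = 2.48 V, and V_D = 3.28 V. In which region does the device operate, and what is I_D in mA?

V_GS = V_G − V_S = 5.11 − 2.48 = 2.63 V; V_DS = V_D − V_S = 3.28 − 2.48 = 0.8 V.
V_ov = V_GS − V_t = 2.63 − 0.385 = 2.25 V.
Since V_DS = 0.8 V < V_ov = 2.25 V, the device is in the triode region.
I_D = k_n [V_ov · V_DS − ½ V_DS²] = 2 × [2.25 × 0.8 − 0.5 × 0.8²] = 2.95 mA.

Triode; I_D = 2.95 mA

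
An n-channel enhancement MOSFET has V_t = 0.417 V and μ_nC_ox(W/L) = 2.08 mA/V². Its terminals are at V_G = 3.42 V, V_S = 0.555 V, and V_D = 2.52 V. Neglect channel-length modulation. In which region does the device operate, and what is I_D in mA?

Triode; I_D = 5.99 mA

V_GS = V_G − V_S = 3.42 − 0.555 = 2.86 V; V_DS = V_D − V_S = 2.52 − 0.555 = 1.96 V.
V_ov = V_GS − V_t = 2.86 − 0.417 = 2.45 V.
Since V_DS = 1.96 V < V_ov = 2.45 V, the device is in the triode region.
I_D = k_n [V_ov · V_DS − ½ V_DS²] = 2.08 × [2.45 × 1.96 − 0.5 × 1.96²] = 5.99 mA.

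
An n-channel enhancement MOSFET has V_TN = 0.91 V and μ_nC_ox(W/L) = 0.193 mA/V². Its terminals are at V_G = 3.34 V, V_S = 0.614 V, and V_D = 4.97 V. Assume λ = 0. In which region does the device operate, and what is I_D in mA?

V_GS = V_G − V_S = 3.34 − 0.614 = 2.73 V; V_DS = V_D − V_S = 4.97 − 0.614 = 4.36 V.
V_ov = V_GS − V_TN = 2.73 − 0.91 = 1.82 V.
Since V_DS = 4.36 V ≥ V_ov = 1.82 V, the device is in saturation.
I_D = ½ k_n V_ov² = 0.5 × 0.193 × 1.82² = 0.318 mA.

Saturation; I_D = 0.318 mA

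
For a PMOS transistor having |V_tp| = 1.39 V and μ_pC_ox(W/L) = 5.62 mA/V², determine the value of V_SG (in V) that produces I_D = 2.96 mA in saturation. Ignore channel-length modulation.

In saturation I_D = ½ k_p (V_SG − |V_tp|)², so V_SG − |V_tp| = √(2 I_D / k_p) = √(2 × 2.96 / 5.62) = 1.03 V.
V_SG = 1.39 + 1.03 = 2.42 V.

V_SG = 2.42 V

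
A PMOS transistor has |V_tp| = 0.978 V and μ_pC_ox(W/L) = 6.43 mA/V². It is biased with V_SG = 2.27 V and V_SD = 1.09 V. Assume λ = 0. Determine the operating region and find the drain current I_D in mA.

V_ov = V_SG − |V_tp| = 2.27 − 0.978 = 1.29 V.
Since V_SD = 1.09 V < V_ov = 1.29 V, the device is in the triode region.
I_D = k_p [V_ov · V_SD − ½ V_SD²] = 6.43 × [1.29 × 1.09 − 0.5 × 1.09²] = 5.24 mA.

Triode; I_D = 5.24 mA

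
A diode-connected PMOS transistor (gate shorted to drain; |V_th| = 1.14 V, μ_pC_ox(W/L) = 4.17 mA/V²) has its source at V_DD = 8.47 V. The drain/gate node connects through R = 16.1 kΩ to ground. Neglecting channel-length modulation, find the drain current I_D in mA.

With gate tied to drain, V_SG = V_SD ≥ V_SG − |V_th|, so the device is in saturation.
KCL at the drain: ½ k_p (V_SG − |V_th|)² = (V_DD − V_SG)/R.
Let x = V_SG − 1.14. Then 33.6 x² + x − 7.33 = 0, giving x = 0.453 V (positive root), so V_SG = 1.59 V.
I_D = (V_DD − V_SG)/R = (8.47 − 1.59) / 16.1 = 0.427 mA.

I_D = 0.427 mA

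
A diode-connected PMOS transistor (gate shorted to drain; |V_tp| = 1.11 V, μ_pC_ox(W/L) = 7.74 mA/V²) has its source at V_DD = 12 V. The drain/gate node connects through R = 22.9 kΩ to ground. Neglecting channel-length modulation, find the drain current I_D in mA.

I_D = 0.460 mA

With gate tied to drain, V_SG = V_SD ≥ V_SG − |V_tp|, so the device is in saturation.
KCL at the drain: ½ k_p (V_SG − |V_tp|)² = (V_DD − V_SG)/R.
Let x = V_SG − 1.11. Then 88.6 x² + x − 10.89 = 0, giving x = 0.345 V (positive root), so V_SG = 1.45 V.
I_D = (V_DD − V_SG)/R = (12 − 1.45) / 22.9 = 0.46 mA.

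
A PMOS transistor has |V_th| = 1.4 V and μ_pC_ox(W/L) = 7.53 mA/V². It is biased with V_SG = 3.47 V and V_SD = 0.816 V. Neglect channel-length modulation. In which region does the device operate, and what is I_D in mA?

Triode; I_D = 10.2 mA

V_ov = V_SG − |V_th| = 3.47 − 1.4 = 2.07 V.
Since V_SD = 0.816 V < V_ov = 2.07 V, the device is in the triode region.
I_D = k_p [V_ov · V_SD − ½ V_SD²] = 7.53 × [2.07 × 0.816 − 0.5 × 0.816²] = 10.2 mA.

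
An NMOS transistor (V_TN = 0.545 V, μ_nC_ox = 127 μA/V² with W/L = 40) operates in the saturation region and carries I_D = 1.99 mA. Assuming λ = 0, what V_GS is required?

k_n = μ_nC_ox · (W/L) = 5.08 mA/V².
In saturation I_D = ½ k_n (V_GS − V_TN)², so V_GS − V_TN = √(2 I_D / k_n) = √(2 × 1.99 / 5.08) = 0.885 V.
V_GS = 0.545 + 0.885 = 1.43 V.

V_GS = 1.43 V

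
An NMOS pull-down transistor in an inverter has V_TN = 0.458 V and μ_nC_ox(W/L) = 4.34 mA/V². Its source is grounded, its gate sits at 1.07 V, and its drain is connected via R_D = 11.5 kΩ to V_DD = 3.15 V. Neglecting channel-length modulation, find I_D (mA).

I_D = 0.264 mA

V_GS = V_G = 1.07 V, so V_ov = 1.07 − 0.458 = 0.612 V.
Assume saturation: I_D = ½ k_n V_ov² = 0.5 × 4.34 × 0.612² = 0.813 mA, giving V_DS = V_DD − I_D R_D = 3.15 − 0.813 × 11.5 = -6.2 V.
But -6.2 V < V_ov = 0.612 V, so the device is actually in triode.
In triode I_D = k_n[V_ov V_DS − ½ V_DS²] and I_D = (V_DD − V_DS)/R_D. Equating: 25 V_DS² − 31.54 V_DS + 3.15 = 0, giving V_DS = 0.109 V (the root below V_ov).
I_D = (3.15 − 0.109) / 11.5 = 0.264 mA.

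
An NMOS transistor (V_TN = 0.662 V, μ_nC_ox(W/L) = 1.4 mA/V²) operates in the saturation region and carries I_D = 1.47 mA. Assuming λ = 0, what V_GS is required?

V_GS = 2.11 V

In saturation I_D = ½ k_n (V_GS − V_TN)², so V_GS − V_TN = √(2 I_D / k_n) = √(2 × 1.47 / 1.4) = 1.45 V.
V_GS = 0.662 + 1.45 = 2.11 V.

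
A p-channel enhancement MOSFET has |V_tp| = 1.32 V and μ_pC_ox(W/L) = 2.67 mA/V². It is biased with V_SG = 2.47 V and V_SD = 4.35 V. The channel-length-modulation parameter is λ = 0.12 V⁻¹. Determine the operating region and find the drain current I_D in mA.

V_ov = V_SG − |V_tp| = 2.47 − 1.32 = 1.15 V.
Since V_SD = 4.35 V ≥ V_ov = 1.15 V, the device is in saturation.
I_D = ½ k_p V_ov² (1 + λ V_SD) = 0.5 × 2.67 × 1.15² × (1 + 0.12 × 4.35) = 2.69 mA.

Saturation; I_D = 2.69 mA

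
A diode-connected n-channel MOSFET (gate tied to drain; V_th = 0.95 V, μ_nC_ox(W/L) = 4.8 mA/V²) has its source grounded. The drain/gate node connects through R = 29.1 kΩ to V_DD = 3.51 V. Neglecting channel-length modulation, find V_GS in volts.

With gate tied to drain, V_GS = V_DS ≥ V_GS − V_th, so the device is in saturation.
KCL at the drain: ½ k_n (V_GS − V_th)² = (V_DD − V_GS)/R.
Let x = V_GS − 0.95. Then 69.8 x² + x − 2.56 = 0, giving x = 0.184 V (positive root), so V_GS = 1.13 V.
I_D = (V_DD − V_GS)/R = (3.51 − 1.13) / 29.1 = 0.0816 mA.

V_GS = 1.13 V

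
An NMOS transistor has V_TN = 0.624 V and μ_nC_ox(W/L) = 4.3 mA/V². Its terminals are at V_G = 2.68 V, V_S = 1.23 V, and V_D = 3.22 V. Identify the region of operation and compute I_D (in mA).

Saturation; I_D = 1.47 mA

V_GS = V_G − V_S = 2.68 − 1.23 = 1.45 V; V_DS = V_D − V_S = 3.22 − 1.23 = 1.99 V.
V_ov = V_GS − V_TN = 1.45 − 0.624 = 0.826 V.
Since V_DS = 1.99 V ≥ V_ov = 0.826 V, the device is in saturation.
I_D = ½ k_n V_ov² = 0.5 × 4.3 × 0.826² = 1.47 mA.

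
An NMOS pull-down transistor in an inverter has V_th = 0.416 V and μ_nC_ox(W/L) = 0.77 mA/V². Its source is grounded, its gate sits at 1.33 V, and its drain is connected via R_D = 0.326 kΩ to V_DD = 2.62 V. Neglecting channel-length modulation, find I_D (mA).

I_D = 0.322 mA

V_GS = V_G = 1.33 V, so V_ov = 1.33 − 0.416 = 0.914 V.
Assume saturation: I_D = ½ k_n V_ov² = 0.5 × 0.77 × 0.914² = 0.322 mA, giving V_DS = V_DD − I_D R_D = 2.62 − 0.322 × 0.326 = 2.52 V.
V_DS = 2.52 V ≥ V_ov = 0.914 V, confirming saturation.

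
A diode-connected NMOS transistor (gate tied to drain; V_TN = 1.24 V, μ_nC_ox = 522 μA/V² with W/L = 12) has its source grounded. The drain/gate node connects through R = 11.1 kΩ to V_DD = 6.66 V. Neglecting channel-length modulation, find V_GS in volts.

V_GS = 1.62 V

With gate tied to drain, V_GS = V_DS ≥ V_GS − V_TN, so the device is in saturation.
k_n = μ_nC_ox · (W/L) = 6.264 mA/V².
KCL at the drain: ½ k_n (V_GS − V_TN)² = (V_DD − V_GS)/R.
Let x = V_GS − 1.24. Then 34.8 x² + x − 5.42 = 0, giving x = 0.381 V (positive root), so V_GS = 1.62 V.
I_D = (V_DD − V_GS)/R = (6.66 − 1.62) / 11.1 = 0.454 mA.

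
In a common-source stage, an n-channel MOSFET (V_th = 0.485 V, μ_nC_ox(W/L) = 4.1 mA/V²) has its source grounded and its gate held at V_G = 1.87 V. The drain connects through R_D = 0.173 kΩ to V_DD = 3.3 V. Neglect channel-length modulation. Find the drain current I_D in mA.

I_D = 3.93 mA

V_GS = V_G = 1.87 V, so V_ov = 1.87 − 0.485 = 1.39 V.
Assume saturation: I_D = ½ k_n V_ov² = 0.5 × 4.1 × 1.39² = 3.93 mA, giving V_DS = V_DD − I_D R_D = 3.3 − 3.93 × 0.173 = 2.62 V.
V_DS = 2.62 V ≥ V_ov = 1.39 V, confirming saturation.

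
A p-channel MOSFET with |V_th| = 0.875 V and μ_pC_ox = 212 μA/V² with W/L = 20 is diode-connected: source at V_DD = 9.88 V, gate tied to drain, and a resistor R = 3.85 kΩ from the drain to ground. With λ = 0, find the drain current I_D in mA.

I_D = 2.08 mA

With gate tied to drain, V_SG = V_SD ≥ V_SG − |V_th|, so the device is in saturation.
k_p = μ_pC_ox · (W/L) = 4.24 mA/V².
KCL at the drain: ½ k_p (V_SG − |V_th|)² = (V_DD − V_SG)/R.
Let x = V_SG − 0.875. Then 8.16 x² + x − 9.005 = 0, giving x = 0.991 V (positive root), so V_SG = 1.87 V.
I_D = (V_DD − V_SG)/R = (9.88 − 1.87) / 3.85 = 2.08 mA.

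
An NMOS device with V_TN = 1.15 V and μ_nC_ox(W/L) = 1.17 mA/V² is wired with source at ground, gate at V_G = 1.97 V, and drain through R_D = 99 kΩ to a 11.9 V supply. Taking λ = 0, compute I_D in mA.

I_D = 0.119 mA

V_GS = V_G = 1.97 V, so V_ov = 1.97 − 1.15 = 0.82 V.
Assume saturation: I_D = ½ k_n V_ov² = 0.5 × 1.17 × 0.82² = 0.393 mA, giving V_DS = V_DD − I_D R_D = 11.9 − 0.393 × 99 = -27 V.
But -27 V < V_ov = 0.82 V, so the device is actually in triode.
In triode I_D = k_n[V_ov V_DS − ½ V_DS²] and I_D = (V_DD − V_DS)/R_D. Equating: 57.9 V_DS² − 95.98 V_DS + 11.9 = 0, giving V_DS = 0.135 V (the root below V_ov).
I_D = (11.9 − 0.135) / 99 = 0.119 mA.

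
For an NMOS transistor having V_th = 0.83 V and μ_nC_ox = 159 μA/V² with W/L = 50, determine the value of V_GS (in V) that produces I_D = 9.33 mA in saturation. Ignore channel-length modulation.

V_GS = 2.36 V

k_n = μ_nC_ox · (W/L) = 7.95 mA/V².
In saturation I_D = ½ k_n (V_GS − V_th)², so V_GS − V_th = √(2 I_D / k_n) = √(2 × 9.33 / 7.95) = 1.53 V.
V_GS = 0.83 + 1.53 = 2.36 V.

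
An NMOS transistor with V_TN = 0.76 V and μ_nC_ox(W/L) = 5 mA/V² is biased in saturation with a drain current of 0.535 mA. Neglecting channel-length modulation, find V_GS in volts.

V_GS = 1.22 V

In saturation I_D = ½ k_n (V_GS − V_TN)², so V_GS − V_TN = √(2 I_D / k_n) = √(2 × 0.535 / 5) = 0.463 V.
V_GS = 0.76 + 0.463 = 1.22 V.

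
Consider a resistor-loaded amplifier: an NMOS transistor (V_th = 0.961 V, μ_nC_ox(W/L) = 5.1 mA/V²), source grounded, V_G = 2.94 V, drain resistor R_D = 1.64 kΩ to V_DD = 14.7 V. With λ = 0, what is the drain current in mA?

I_D = 8.26 mA

V_GS = V_G = 2.94 V, so V_ov = 2.94 − 0.961 = 1.98 V.
Assume saturation: I_D = ½ k_n V_ov² = 0.5 × 5.1 × 1.98² = 9.99 mA, giving V_DS = V_DD − I_D R_D = 14.7 − 9.99 × 1.64 = -1.68 V.
But -1.68 V < V_ov = 1.98 V, so the device is actually in triode.
In triode I_D = k_n[V_ov V_DS − ½ V_DS²] and I_D = (V_DD − V_DS)/R_D. Equating: 4.18 V_DS² − 17.55 V_DS + 14.7 = 0, giving V_DS = 1.16 V (the root below V_ov).
I_D = (14.7 − 1.16) / 1.64 = 8.26 mA.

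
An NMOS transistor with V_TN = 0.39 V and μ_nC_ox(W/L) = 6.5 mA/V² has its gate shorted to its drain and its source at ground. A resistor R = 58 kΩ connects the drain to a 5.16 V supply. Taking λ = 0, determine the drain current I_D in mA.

With gate tied to drain, V_GS = V_DS ≥ V_GS − V_TN, so the device is in saturation.
KCL at the drain: ½ k_n (V_GS − V_TN)² = (V_DD − V_GS)/R.
Let x = V_GS − 0.39. Then 188 x² + x − 4.77 = 0, giving x = 0.156 V (positive root), so V_GS = 0.546 V.
I_D = (V_DD − V_GS)/R = (5.16 − 0.546) / 58 = 0.0795 mA.

I_D = 0.0795 mA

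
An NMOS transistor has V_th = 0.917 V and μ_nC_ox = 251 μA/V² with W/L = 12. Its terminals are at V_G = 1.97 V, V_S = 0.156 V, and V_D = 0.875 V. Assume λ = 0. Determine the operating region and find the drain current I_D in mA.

V_GS = V_G − V_S = 1.97 − 0.156 = 1.81 V; V_DS = V_D − V_S = 0.875 − 0.156 = 0.719 V.
k_n = μ_nC_ox · (W/L) = 3.012 mA/V².
V_ov = V_GS − V_th = 1.81 − 0.917 = 0.897 V.
Since V_DS = 0.719 V < V_ov = 0.897 V, the device is in the triode region.
I_D = k_n [V_ov · V_DS − ½ V_DS²] = 3.012 × [0.897 × 0.719 − 0.5 × 0.719²] = 1.16 mA.

Triode; I_D = 1.16 mA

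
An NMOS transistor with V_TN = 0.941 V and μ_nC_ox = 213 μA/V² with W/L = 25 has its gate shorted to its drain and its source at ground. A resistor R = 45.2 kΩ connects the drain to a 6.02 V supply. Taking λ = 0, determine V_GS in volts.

With gate tied to drain, V_GS = V_DS ≥ V_GS − V_TN, so the device is in saturation.
k_n = μ_nC_ox · (W/L) = 5.325 mA/V².
KCL at the drain: ½ k_n (V_GS − V_TN)² = (V_DD − V_GS)/R.
Let x = V_GS − 0.941. Then 120 x² + x − 5.079 = 0, giving x = 0.201 V (positive root), so V_GS = 1.14 V.
I_D = (V_DD − V_GS)/R = (6.02 − 1.14) / 45.2 = 0.108 mA.

V_GS = 1.14 V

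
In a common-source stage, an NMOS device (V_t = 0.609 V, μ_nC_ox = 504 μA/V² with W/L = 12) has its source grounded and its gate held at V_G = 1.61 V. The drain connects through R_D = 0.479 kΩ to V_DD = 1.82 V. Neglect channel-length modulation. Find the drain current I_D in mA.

V_GS = V_G = 1.61 V, so V_ov = 1.61 − 0.609 = 1 V.
k_n = μ_nC_ox · (W/L) = 6.048 mA/V².
Assume saturation: I_D = ½ k_n V_ov² = 0.5 × 6.048 × 1² = 3.03 mA, giving V_DS = V_DD − I_D R_D = 1.82 − 3.03 × 0.479 = 0.369 V.
But 0.369 V < V_ov = 1 V, so the device is actually in triode.
In triode I_D = k_n[V_ov V_DS − ½ V_DS²] and I_D = (V_DD − V_DS)/R_D. Equating: 1.45 V_DS² − 3.9 V_DS + 1.82 = 0, giving V_DS = 0.601 V (the root below V_ov).
I_D = (1.82 − 0.601) / 0.479 = 2.55 mA.

I_D = 2.55 mA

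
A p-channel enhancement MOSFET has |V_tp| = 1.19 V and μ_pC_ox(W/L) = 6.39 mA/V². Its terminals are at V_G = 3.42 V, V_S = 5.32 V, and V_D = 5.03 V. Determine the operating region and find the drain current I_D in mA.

Triode; I_D = 1.05 mA

V_SG = V_S − V_G = 5.32 − 3.42 = 1.9 V; V_SD = V_S − V_D = 5.32 − 5.03 = 0.29 V.
V_ov = V_SG − |V_tp| = 1.9 − 1.19 = 0.71 V.
Since V_SD = 0.29 V < V_ov = 0.71 V, the device is in the triode region.
I_D = k_p [V_ov · V_SD − ½ V_SD²] = 6.39 × [0.71 × 0.29 − 0.5 × 0.29²] = 1.05 mA.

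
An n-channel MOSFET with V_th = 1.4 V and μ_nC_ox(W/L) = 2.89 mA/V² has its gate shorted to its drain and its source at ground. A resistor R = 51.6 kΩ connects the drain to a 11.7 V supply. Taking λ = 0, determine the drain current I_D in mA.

I_D = 0.193 mA

With gate tied to drain, V_GS = V_DS ≥ V_GS − V_th, so the device is in saturation.
KCL at the drain: ½ k_n (V_GS − V_th)² = (V_DD − V_GS)/R.
Let x = V_GS − 1.4. Then 74.6 x² + x − 10.3 = 0, giving x = 0.365 V (positive root), so V_GS = 1.77 V.
I_D = (V_DD − V_GS)/R = (11.7 − 1.77) / 51.6 = 0.193 mA.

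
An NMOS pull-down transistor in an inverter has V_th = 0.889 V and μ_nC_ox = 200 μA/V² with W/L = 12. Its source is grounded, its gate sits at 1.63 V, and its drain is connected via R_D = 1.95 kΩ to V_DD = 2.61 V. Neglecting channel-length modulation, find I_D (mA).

V_GS = V_G = 1.63 V, so V_ov = 1.63 − 0.889 = 0.741 V.
k_n = μ_nC_ox · (W/L) = 2.4 mA/V².
Assume saturation: I_D = ½ k_n V_ov² = 0.5 × 2.4 × 0.741² = 0.659 mA, giving V_DS = V_DD − I_D R_D = 2.61 − 0.659 × 1.95 = 1.33 V.
V_DS = 1.33 V ≥ V_ov = 0.741 V, confirming saturation.

I_D = 0.659 mA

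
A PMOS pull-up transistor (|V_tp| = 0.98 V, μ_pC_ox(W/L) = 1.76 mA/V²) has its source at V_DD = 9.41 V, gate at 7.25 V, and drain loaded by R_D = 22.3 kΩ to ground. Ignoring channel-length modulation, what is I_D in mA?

V_SG = V_DD − V_G = 9.41 − 7.25 = 2.16 V, so V_ov = 2.16 − 0.98 = 1.18 V.
Assume saturation: I_D = ½ k_p V_ov² = 0.5 × 1.76 × 1.18² = 1.23 mA, giving V_SD = V_DD − I_D R_D = 9.41 − 1.23 × 22.3 = -17.9 V.
But -17.9 V < V_ov = 1.18 V, so the device is actually in triode.
In triode I_D = k_p[V_ov V_SD − ½ V_SD²] and I_D = (V_DD − V_SD)/R_D. Equating: 19.6 V_SD² − 47.31 V_SD + 9.41 = 0, giving V_SD = 0.219 V (the root below V_ov).
I_D = (9.41 − 0.219) / 22.3 = 0.412 mA.

I_D = 0.412 mA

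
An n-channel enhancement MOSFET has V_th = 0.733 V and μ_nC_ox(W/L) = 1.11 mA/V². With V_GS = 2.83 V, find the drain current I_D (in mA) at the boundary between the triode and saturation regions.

At the boundary V_DS = V_ov = V_GS − V_th = 2.83 − 0.733 = 2.1 V.
I_D = ½ k_n V_ov² = 0.5 × 1.11 × 2.1² = 2.44 mA.

I_D = 2.44 mA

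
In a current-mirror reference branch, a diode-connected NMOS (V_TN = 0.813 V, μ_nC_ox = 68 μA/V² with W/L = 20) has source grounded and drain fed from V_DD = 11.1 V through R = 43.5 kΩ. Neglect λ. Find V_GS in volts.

With gate tied to drain, V_GS = V_DS ≥ V_GS − V_TN, so the device is in saturation.
k_n = μ_nC_ox · (W/L) = 1.36 mA/V².
KCL at the drain: ½ k_n (V_GS − V_TN)² = (V_DD − V_GS)/R.
Let x = V_GS − 0.813. Then 29.6 x² + x − 10.29 = 0, giving x = 0.573 V (positive root), so V_GS = 1.39 V.
I_D = (V_DD − V_GS)/R = (11.1 − 1.39) / 43.5 = 0.223 mA.

V_GS = 1.39 V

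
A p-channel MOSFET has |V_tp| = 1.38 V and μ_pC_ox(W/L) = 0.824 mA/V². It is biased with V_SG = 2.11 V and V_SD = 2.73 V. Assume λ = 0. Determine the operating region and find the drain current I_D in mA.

Saturation; I_D = 0.220 mA

V_ov = V_SG − |V_tp| = 2.11 − 1.38 = 0.73 V.
Since V_SD = 2.73 V ≥ V_ov = 0.73 V, the device is in saturation.
I_D = ½ k_p V_ov² = 0.5 × 0.824 × 0.73² = 0.22 mA.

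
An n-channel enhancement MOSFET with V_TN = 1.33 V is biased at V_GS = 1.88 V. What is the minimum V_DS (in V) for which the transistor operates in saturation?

The boundary between triode and saturation is V_DS = V_GS − V_TN = V_ov.
V_ov = 1.88 − 1.33 = 0.55 V.

V_DS,sat = 0.550 V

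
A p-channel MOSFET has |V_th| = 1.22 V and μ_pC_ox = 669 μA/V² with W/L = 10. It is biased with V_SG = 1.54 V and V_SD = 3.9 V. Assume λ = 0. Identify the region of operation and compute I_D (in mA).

Saturation; I_D = 0.343 mA

k_p = μ_pC_ox · (W/L) = 6.69 mA/V².
V_ov = V_SG − |V_th| = 1.54 − 1.22 = 0.32 V.
Since V_SD = 3.9 V ≥ V_ov = 0.32 V, the device is in saturation.
I_D = ½ k_p V_ov² = 0.5 × 6.69 × 0.32² = 0.343 mA.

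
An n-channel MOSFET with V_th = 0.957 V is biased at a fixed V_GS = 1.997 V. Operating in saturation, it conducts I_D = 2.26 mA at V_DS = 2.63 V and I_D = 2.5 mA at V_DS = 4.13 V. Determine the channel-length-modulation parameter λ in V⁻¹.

With V_GS fixed, I_D ∝ (1 + λ V_DS) in saturation, so I_D2/I_D1 = (1 + λ V_DS2)/(1 + λ V_DS1).
2.5/2.26 = 1.106 = (1 + 4.13 λ)/(1 + 2.63 λ).
Solving: λ (I_D1 V_DS2 − I_D2 V_DS1) = I_D2 − I_D1, so λ = (2.5 − 2.26) / (2.26 × 4.13 − 2.5 × 2.63) = 0.24 / 2.76 = 0.087 V⁻¹.

λ = 0.0870 V⁻¹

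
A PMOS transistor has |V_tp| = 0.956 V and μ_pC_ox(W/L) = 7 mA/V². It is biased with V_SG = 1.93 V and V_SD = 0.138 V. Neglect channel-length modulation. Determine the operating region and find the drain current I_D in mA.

V_ov = V_SG − |V_tp| = 1.93 − 0.956 = 0.974 V.
Since V_SD = 0.138 V < V_ov = 0.974 V, the device is in the triode region.
I_D = k_p [V_ov · V_SD − ½ V_SD²] = 7 × [0.974 × 0.138 − 0.5 × 0.138²] = 0.874 mA.

Triode; I_D = 0.874 mA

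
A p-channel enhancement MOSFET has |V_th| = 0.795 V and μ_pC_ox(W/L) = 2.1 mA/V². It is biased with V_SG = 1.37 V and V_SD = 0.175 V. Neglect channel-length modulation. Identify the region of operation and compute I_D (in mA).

V_ov = V_SG − |V_th| = 1.37 − 0.795 = 0.575 V.
Since V_SD = 0.175 V < V_ov = 0.575 V, the device is in the triode region.
I_D = k_p [V_ov · V_SD − ½ V_SD²] = 2.1 × [0.575 × 0.175 − 0.5 × 0.175²] = 0.179 mA.

Triode; I_D = 0.179 mA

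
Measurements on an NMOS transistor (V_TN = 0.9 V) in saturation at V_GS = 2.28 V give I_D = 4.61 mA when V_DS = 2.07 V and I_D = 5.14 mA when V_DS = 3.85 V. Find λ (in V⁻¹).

With V_GS fixed, I_D ∝ (1 + λ V_DS) in saturation, so I_D2/I_D1 = (1 + λ V_DS2)/(1 + λ V_DS1).
5.14/4.61 = 1.115 = (1 + 3.85 λ)/(1 + 2.07 λ).
Solving: λ (I_D1 V_DS2 − I_D2 V_DS1) = I_D2 − I_D1, so λ = (5.14 − 4.61) / (4.61 × 3.85 − 5.14 × 2.07) = 0.53 / 7.11 = 0.0746 V⁻¹.

λ = 0.0746 V⁻¹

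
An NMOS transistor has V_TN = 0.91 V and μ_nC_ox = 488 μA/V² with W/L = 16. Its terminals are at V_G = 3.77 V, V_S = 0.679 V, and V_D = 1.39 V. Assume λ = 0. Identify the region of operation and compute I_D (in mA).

V_GS = V_G − V_S = 3.77 − 0.679 = 3.09 V; V_DS = V_D − V_S = 1.39 − 0.679 = 0.711 V.
k_n = μ_nC_ox · (W/L) = 7.808 mA/V².
V_ov = V_GS − V_TN = 3.09 − 0.91 = 2.18 V.
Since V_DS = 0.711 V < V_ov = 2.18 V, the device is in the triode region.
I_D = k_n [V_ov · V_DS − ½ V_DS²] = 7.808 × [2.18 × 0.711 − 0.5 × 0.711²] = 10.1 mA.

Triode; I_D = 10.1 mA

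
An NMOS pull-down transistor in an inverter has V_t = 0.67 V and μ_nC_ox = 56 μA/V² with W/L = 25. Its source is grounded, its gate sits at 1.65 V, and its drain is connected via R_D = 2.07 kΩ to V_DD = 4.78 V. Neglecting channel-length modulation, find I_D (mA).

I_D = 0.672 mA

V_GS = V_G = 1.65 V, so V_ov = 1.65 − 0.67 = 0.98 V.
k_n = μ_nC_ox · (W/L) = 1.4 mA/V².
Assume saturation: I_D = ½ k_n V_ov² = 0.5 × 1.4 × 0.98² = 0.672 mA, giving V_DS = V_DD − I_D R_D = 4.78 − 0.672 × 2.07 = 3.39 V.
V_DS = 3.39 V ≥ V_ov = 0.98 V, confirming saturation.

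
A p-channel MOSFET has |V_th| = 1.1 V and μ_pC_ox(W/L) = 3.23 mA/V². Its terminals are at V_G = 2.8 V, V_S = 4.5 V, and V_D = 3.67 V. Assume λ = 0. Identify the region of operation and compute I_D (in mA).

Saturation; I_D = 0.581 mA

V_SG = V_S − V_G = 4.5 − 2.8 = 1.7 V; V_SD = V_S − V_D = 4.5 − 3.67 = 0.83 V.
V_ov = V_SG − |V_th| = 1.7 − 1.1 = 0.6 V.
Since V_SD = 0.83 V ≥ V_ov = 0.6 V, the device is in saturation.
I_D = ½ k_p V_ov² = 0.5 × 3.23 × 0.6² = 0.581 mA.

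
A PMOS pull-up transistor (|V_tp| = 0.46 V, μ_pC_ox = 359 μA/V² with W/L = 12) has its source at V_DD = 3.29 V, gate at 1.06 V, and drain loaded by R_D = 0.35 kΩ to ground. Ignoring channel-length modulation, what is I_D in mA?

I_D = 6.01 mA

V_SG = V_DD − V_G = 3.29 − 1.06 = 2.23 V, so V_ov = 2.23 − 0.46 = 1.77 V.
k_p = μ_pC_ox · (W/L) = 4.308 mA/V².
Assume saturation: I_D = ½ k_p V_ov² = 0.5 × 4.308 × 1.77² = 6.75 mA, giving V_SD = V_DD − I_D R_D = 3.29 − 6.75 × 0.35 = 0.928 V.
But 0.928 V < V_ov = 1.77 V, so the device is actually in triode.
In triode I_D = k_p[V_ov V_SD − ½ V_SD²] and I_D = (V_DD − V_SD)/R_D. Equating: 0.754 V_SD² − 3.669 V_SD + 3.29 = 0, giving V_SD = 1.19 V (the root below V_ov).
I_D = (3.29 − 1.19) / 0.35 = 6.01 mA.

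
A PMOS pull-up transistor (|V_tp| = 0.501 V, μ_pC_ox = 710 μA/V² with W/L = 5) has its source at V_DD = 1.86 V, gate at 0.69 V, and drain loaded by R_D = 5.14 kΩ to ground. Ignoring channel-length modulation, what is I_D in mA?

I_D = 0.331 mA

V_SG = V_DD − V_G = 1.86 − 0.69 = 1.17 V, so V_ov = 1.17 − 0.501 = 0.669 V.
k_p = μ_pC_ox · (W/L) = 3.55 mA/V².
Assume saturation: I_D = ½ k_p V_ov² = 0.5 × 3.55 × 0.669² = 0.794 mA, giving V_SD = V_DD − I_D R_D = 1.86 − 0.794 × 5.14 = -2.22 V.
But -2.22 V < V_ov = 0.669 V, so the device is actually in triode.
In triode I_D = k_p[V_ov V_SD − ½ V_SD²] and I_D = (V_DD − V_SD)/R_D. Equating: 9.12 V_SD² − 13.21 V_SD + 1.86 = 0, giving V_SD = 0.158 V (the root below V_ov).
I_D = (1.86 − 0.158) / 5.14 = 0.331 mA.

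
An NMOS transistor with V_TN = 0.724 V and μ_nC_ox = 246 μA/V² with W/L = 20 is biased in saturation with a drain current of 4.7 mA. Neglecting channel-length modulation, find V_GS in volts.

V_GS = 2.11 V

k_n = μ_nC_ox · (W/L) = 4.92 mA/V².
In saturation I_D = ½ k_n (V_GS − V_TN)², so V_GS − V_TN = √(2 I_D / k_n) = √(2 × 4.7 / 4.92) = 1.38 V.
V_GS = 0.724 + 1.38 = 2.11 V.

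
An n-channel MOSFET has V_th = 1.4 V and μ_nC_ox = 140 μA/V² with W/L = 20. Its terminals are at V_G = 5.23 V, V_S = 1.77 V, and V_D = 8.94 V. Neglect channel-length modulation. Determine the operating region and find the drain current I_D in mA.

V_GS = V_G − V_S = 5.23 − 1.77 = 3.46 V; V_DS = V_D − V_S = 8.94 − 1.77 = 7.17 V.
k_n = μ_nC_ox · (W/L) = 2.8 mA/V².
V_ov = V_GS − V_th = 3.46 − 1.4 = 2.06 V.
Since V_DS = 7.17 V ≥ V_ov = 2.06 V, the device is in saturation.
I_D = ½ k_n V_ov² = 0.5 × 2.8 × 2.06² = 5.94 mA.

Saturation; I_D = 5.94 mA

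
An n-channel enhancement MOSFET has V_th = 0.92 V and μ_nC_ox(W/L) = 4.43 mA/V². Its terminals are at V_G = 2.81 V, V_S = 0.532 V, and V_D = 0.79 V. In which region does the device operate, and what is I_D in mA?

V_GS = V_G − V_S = 2.81 − 0.532 = 2.28 V; V_DS = V_D − V_S = 0.79 − 0.532 = 0.258 V.
V_ov = V_GS − V_th = 2.28 − 0.92 = 1.36 V.
Since V_DS = 0.258 V < V_ov = 1.36 V, the device is in the triode region.
I_D = k_n [V_ov · V_DS − ½ V_DS²] = 4.43 × [1.36 × 0.258 − 0.5 × 0.258²] = 1.4 mA.

Triode; I_D = 1.40 mA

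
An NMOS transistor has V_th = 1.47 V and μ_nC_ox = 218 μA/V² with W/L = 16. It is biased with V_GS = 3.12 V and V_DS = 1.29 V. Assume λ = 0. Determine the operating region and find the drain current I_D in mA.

Triode; I_D = 4.52 mA

k_n = μ_nC_ox · (W/L) = 3.488 mA/V².
V_ov = V_GS − V_th = 3.12 − 1.47 = 1.65 V.
Since V_DS = 1.29 V < V_ov = 1.65 V, the device is in the triode region.
I_D = k_n [V_ov · V_DS − ½ V_DS²] = 3.488 × [1.65 × 1.29 − 0.5 × 1.29²] = 4.52 mA.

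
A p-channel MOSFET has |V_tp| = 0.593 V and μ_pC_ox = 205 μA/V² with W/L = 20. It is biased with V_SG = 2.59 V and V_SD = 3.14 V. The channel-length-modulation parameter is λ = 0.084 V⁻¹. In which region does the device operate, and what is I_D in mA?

Saturation; I_D = 10.3 mA

k_p = μ_pC_ox · (W/L) = 4.1 mA/V².
V_ov = V_SG − |V_tp| = 2.59 − 0.593 = 2 V.
Since V_SD = 3.14 V ≥ V_ov = 2 V, the device is in saturation.
I_D = ½ k_p V_ov² (1 + λ V_SD) = 0.5 × 4.1 × 2² × (1 + 0.084 × 3.14) = 10.3 mA.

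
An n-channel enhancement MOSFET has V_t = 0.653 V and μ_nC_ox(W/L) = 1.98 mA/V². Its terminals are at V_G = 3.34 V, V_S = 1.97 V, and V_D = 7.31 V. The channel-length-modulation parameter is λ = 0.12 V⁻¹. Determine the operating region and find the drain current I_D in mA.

Saturation; I_D = 0.835 mA

V_GS = V_G − V_S = 3.34 − 1.97 = 1.37 V; V_DS = V_D − V_S = 7.31 − 1.97 = 5.34 V.
V_ov = V_GS − V_t = 1.37 − 0.653 = 0.717 V.
Since V_DS = 5.34 V ≥ V_ov = 0.717 V, the device is in saturation.
I_D = ½ k_n V_ov² (1 + λ V_DS) = 0.5 × 1.98 × 0.717² × (1 + 0.12 × 5.34) = 0.835 mA.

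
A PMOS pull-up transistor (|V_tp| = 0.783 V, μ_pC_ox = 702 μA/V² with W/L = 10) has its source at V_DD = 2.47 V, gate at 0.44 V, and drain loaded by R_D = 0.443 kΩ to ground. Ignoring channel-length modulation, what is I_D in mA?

I_D = 4.14 mA

V_SG = V_DD − V_G = 2.47 − 0.44 = 2.03 V, so V_ov = 2.03 − 0.783 = 1.25 V.
k_p = μ_pC_ox · (W/L) = 7.02 mA/V².
Assume saturation: I_D = ½ k_p V_ov² = 0.5 × 7.02 × 1.25² = 5.46 mA, giving V_SD = V_DD − I_D R_D = 2.47 − 5.46 × 0.443 = 0.0521 V.
But 0.0521 V < V_ov = 1.25 V, so the device is actually in triode.
In triode I_D = k_p[V_ov V_SD − ½ V_SD²] and I_D = (V_DD − V_SD)/R_D. Equating: 1.55 V_SD² − 4.878 V_SD + 2.47 = 0, giving V_SD = 0.635 V (the root below V_ov).
I_D = (2.47 − 0.635) / 0.443 = 4.14 mA.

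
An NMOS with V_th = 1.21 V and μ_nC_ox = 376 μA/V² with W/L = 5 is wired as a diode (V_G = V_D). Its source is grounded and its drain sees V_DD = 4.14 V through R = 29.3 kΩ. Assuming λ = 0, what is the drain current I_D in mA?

With gate tied to drain, V_GS = V_DS ≥ V_GS − V_th, so the device is in saturation.
k_n = μ_nC_ox · (W/L) = 1.88 mA/V².
KCL at the drain: ½ k_n (V_GS − V_th)² = (V_DD − V_GS)/R.
Let x = V_GS − 1.21. Then 27.5 x² + x − 2.93 = 0, giving x = 0.309 V (positive root), so V_GS = 1.52 V.
I_D = (V_DD − V_GS)/R = (4.14 − 1.52) / 29.3 = 0.0895 mA.

I_D = 0.0895 mA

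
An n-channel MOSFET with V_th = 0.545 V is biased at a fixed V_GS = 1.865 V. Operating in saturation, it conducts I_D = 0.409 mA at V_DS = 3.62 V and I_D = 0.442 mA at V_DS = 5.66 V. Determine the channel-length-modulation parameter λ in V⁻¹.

λ = 0.0462 V⁻¹

With V_GS fixed, I_D ∝ (1 + λ V_DS) in saturation, so I_D2/I_D1 = (1 + λ V_DS2)/(1 + λ V_DS1).
0.442/0.409 = 1.081 = (1 + 5.66 λ)/(1 + 3.62 λ).
Solving: λ (I_D1 V_DS2 − I_D2 V_DS1) = I_D2 − I_D1, so λ = (0.442 − 0.409) / (0.409 × 5.66 − 0.442 × 3.62) = 0.033 / 0.715 = 0.0462 V⁻¹.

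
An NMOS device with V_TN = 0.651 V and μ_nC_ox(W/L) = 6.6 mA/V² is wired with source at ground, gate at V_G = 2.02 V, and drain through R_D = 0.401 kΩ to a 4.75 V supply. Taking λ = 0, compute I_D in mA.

V_GS = V_G = 2.02 V, so V_ov = 2.02 − 0.651 = 1.37 V.
Assume saturation: I_D = ½ k_n V_ov² = 0.5 × 6.6 × 1.37² = 6.18 mA, giving V_DS = V_DD − I_D R_D = 4.75 − 6.18 × 0.401 = 2.27 V.
V_DS = 2.27 V ≥ V_ov = 1.37 V, confirming saturation.

I_D = 6.18 mA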